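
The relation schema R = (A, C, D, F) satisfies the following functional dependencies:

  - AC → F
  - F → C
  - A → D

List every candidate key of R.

Attribute A never appears on the right-hand side of any dependency, so A must belong to every candidate key.
{A}⁺ = {A, D}, which is not all of the schema, so we must add further attributes.
{A, C}⁺: AC→F adds F; A→D adds D → {A, C, D, F}.
{A, F}⁺: F→C adds C; A→D adds D → {A, C, D, F}.
Any other superkey contains one of these as a subset, so there are no further candidate keys.

AC, AF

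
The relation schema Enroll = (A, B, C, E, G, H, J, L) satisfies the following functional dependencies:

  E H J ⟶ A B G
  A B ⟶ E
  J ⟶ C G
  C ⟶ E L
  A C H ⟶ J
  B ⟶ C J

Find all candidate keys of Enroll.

{B, H}, {H, J}, {A, C, H}

{B, H}⁺: B→CJ adds C, J; J→CG adds G; C→EL adds E, L; EHJ→ABG adds A → {A, B, C, E, G, H, J, L}. Minimal: {H}⁺ = {H}; {B}⁺ = {B, C, E, G, J, L} — none reach the full schema.
{H, J}⁺: J→CG adds C, G; C→EL adds E, L; EHJ→ABG adds A, B → {A, B, C, E, G, H, J, L}. Minimal: {J}⁺ = {C, E, G, J, L}; {H}⁺ = {H} — none reach the full schema.
{A, C, H}⁺: C→EL adds E, L; ACH→J adds J; EHJ→ABG adds B, G → {A, B, C, E, G, H, J, L}. Minimal: {C, H}⁺ = {C, E, H, L}; {A, H}⁺ = {A, H}; {A, C}⁺ = {A, C, E, L} — none reach the full schema.
Any other superkey contains one of these as a subset, so there are no further candidate keys.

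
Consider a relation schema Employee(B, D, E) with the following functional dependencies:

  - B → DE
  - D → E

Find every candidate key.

B

Attribute B never appears on the right-hand side of any dependency, so B must belong to every candidate key.
{B}⁺ = {B, D, E}, which is all of the schema, so {B} is the only candidate key.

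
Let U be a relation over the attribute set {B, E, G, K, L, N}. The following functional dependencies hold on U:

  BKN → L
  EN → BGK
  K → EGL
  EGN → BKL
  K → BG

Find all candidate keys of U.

Attribute N never appears on the right-hand side of any dependency, so N must belong to every candidate key.
{N}⁺ = {N}, which is not all of the schema, so we must add further attributes.
{E, N}⁺: EN→BGK adds B, G, K; K→EGL adds L → {B, E, G, K, L, N}. Minimal: {N}⁺ = {N}; {E}⁺ = {E} — none reach the full schema.
{K, N}⁺: K→EGL adds E, G, L; EGN→BKL adds B → {B, E, G, K, L, N}. Minimal: {N}⁺ = {N}; {K}⁺ = {B, E, G, K, L} — none reach the full schema.

(E, N), (K, N)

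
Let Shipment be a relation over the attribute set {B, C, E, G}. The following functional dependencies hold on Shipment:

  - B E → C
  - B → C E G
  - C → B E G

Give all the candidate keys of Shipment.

{B}⁺: B→CEG adds C, E, G → {B, C, E, G}.
{C}⁺: C→BEG adds B, E, G → {B, C, E, G}.
Any other superkey contains one of these as a subset, so there are no further candidate keys.

{B}; {C}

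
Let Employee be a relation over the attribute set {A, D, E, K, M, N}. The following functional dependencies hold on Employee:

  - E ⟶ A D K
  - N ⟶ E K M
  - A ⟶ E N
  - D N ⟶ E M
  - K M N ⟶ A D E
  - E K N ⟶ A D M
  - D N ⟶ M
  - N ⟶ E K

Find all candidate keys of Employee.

A, E, N

{A}⁺: A→EN adds E, N; N→EK adds K; E→ADK adds D; N→EKM adds M → {A, D, E, K, M, N}.
{E}⁺: E→ADK adds A, D, K; A→EN adds N; DN→EM adds M → {A, D, E, K, M, N}.
{N}⁺: N→EKM adds E, K, M; KMN→ADE adds A, D → {A, D, E, K, M, N}.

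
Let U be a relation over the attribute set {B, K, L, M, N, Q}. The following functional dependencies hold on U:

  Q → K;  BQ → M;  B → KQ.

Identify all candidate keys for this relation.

Attributes B, L, N never appear on any right-hand side, so every candidate key must contain {B, L, N}.
{B, L, N}⁺ = {B, K, L, M, N, Q}, which is all of the schema, so {B, L, N} is the only candidate key.

(B, L, N)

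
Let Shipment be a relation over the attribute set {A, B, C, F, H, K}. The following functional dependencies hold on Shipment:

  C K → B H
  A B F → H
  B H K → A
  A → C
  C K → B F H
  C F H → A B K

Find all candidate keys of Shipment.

{A, K}⁺: A→C adds C; CK→BFH adds B, F, H → {A, B, C, F, H, K}.
{C, K}⁺: CK→BH adds B, H; BHK→A adds A; CK→BFH adds F → {A, B, C, F, H, K}.
{A, B, F}⁺: ABF→H adds H; A→C adds C; CFH→ABK adds K → {A, B, C, F, H, K}.
{A, F, H}⁺: A→C adds C; CFH→ABK adds B, K → {A, B, C, F, H, K}.
{B, H, K}⁺: BHK→A adds A; A→C adds C; CK→BFH adds F → {A, B, C, F, H, K}.
{C, F, H}⁺: CFH→ABK adds A, B, K → {A, B, C, F, H, K}.

(A, K); (C, K); (A, B, F); (A, F, H); (B, H, K); (C, F, H)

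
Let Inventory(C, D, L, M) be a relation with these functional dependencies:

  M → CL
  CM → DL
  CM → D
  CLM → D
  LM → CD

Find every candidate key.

{M}

Attribute M never appears on the right-hand side of any dependency, so M must belong to every candidate key.
{M}⁺ = {C, D, L, M}, which is all of the schema, so {M} is the only candidate key.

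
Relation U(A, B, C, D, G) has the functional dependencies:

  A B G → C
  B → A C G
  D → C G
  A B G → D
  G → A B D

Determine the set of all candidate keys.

{B}⁺: B→ACG adds A, C, G; ABG→D adds D → {A, B, C, D, G}.
{D}⁺: D→CG adds C, G; G→ABD adds A, B → {A, B, C, D, G}.
{G}⁺: G→ABD adds A, B, D; ABG→C adds C → {A, B, C, D, G}.

(B), (D), (G)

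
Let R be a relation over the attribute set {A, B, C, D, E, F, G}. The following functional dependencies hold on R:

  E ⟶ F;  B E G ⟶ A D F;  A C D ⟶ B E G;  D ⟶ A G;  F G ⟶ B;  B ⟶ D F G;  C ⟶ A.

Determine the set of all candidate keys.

{B, C}⁺: B→DFG adds D, F, G; C→A adds A; ACD→BEG adds E → {A, B, C, D, E, F, G}. Minimal: {C}⁺ = {A, C}; {B}⁺ = {A, B, D, F, G} — none reach the full schema.
{C, D}⁺: D→AG adds A, G; ACD→BEG adds B, E; B→DFG adds F → {A, B, C, D, E, F, G}. Minimal: {D}⁺ = {A, D, G}; {C}⁺ = {A, C} — none reach the full schema.
{C, E, G}⁺: E→F adds F; FG→B adds B; B→DFG adds D; C→A adds A → {A, B, C, D, E, F, G}. Minimal: {E, G}⁺ = {A, B, D, E, F, G}; {C, G}⁺ = {A, C, G}; {C, E}⁺ = {A, C, E, F} — none reach the full schema.
{C, F, G}⁺: FG→B adds B; B→DFG adds D; C→A adds A; ACD→BEG adds E → {A, B, C, D, E, F, G}. Minimal: {F, G}⁺ = {A, B, D, F, G}; {C, G}⁺ = {A, C, G}; {C, F}⁺ = {A, C, F} — none reach the full schema.
Any other superkey contains one of these as a subset, so there are no further candidate keys.

{B, C}, {C, D}, {C, E, G}, {C, F, G}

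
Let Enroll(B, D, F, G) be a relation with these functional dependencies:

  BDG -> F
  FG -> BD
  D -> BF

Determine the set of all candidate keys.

Attribute G never appears on the right-hand side of any dependency, so G must belong to every candidate key.
{G}⁺ = {G}, which is not all of the schema, so we must add further attributes.
{D, G}⁺: D→BF adds B, F → {B, D, F, G}.
{F, G}⁺: FG→BD adds B, D → {B, D, F, G}.

DG, FG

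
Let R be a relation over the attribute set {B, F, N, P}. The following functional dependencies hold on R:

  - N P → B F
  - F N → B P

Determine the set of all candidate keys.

{F, N}; {N, P}

Attribute N never appears on the right-hand side of any dependency, so N must belong to every candidate key.
{N}⁺ = {N}, which is not all of the schema, so we must add further attributes.
{F, N}⁺: FN→BP adds B, P → {B, F, N, P}. Minimal: {N}⁺ = {N}; {F}⁺ = {F} — none reach the full schema.
{N, P}⁺: NP→BF adds B, F → {B, F, N, P}. Minimal: {P}⁺ = {P}; {N}⁺ = {N} — none reach the full schema.
Any other superkey contains one of these as a subset, so there are no further candidate keys.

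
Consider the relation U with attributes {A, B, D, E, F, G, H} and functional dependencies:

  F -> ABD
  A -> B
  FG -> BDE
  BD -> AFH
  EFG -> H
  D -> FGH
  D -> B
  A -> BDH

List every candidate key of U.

(A); (D); (F)

{A}⁺: A→B adds B; A→BDH adds D, H; BD→AFH adds F; D→FGH adds G; FG→BDE adds E → {A, B, D, E, F, G, H}.
{D}⁺: D→FGH adds F, G, H; D→B adds B; F→ABD adds A; FG→BDE adds E → {A, B, D, E, F, G, H}.
{F}⁺: F→ABD adds A, B, D; BD→AFH adds H; D→FGH adds G; FG→BDE adds E → {A, B, D, E, F, G, H}.
Any other superkey contains one of these as a subset, so there are no further candidate keys.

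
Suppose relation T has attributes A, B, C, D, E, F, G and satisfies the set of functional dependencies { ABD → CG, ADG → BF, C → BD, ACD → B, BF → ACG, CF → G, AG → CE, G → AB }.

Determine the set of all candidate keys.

{G}⁺: G→AB adds A, B; AG→CE adds C, E; C→BD adds D; ADG→BF adds F → {A, B, C, D, E, F, G}.
{A, C}⁺: C→BD adds B, D; ABD→CG adds G; ADG→BF adds F; AG→CE adds E → {A, B, C, D, E, F, G}. Minimal: {C}⁺ = {B, C, D}; {A}⁺ = {A} — none reach the full schema.
{B, F}⁺: BF→ACG adds A, C, G; AG→CE adds E; C→BD adds D → {A, B, C, D, E, F, G}. Minimal: {F}⁺ = {F}; {B}⁺ = {B} — none reach the full schema.
{C, F}⁺: C→BD adds B, D; BF→ACG adds A, G; AG→CE adds E → {A, B, C, D, E, F, G}. Minimal: {F}⁺ = {F}; {C}⁺ = {B, C, D} — none reach the full schema.
{A, B, D}⁺: ABD→CG adds C, G; ADG→BF adds F; AG→CE adds E → {A, B, C, D, E, F, G}. Minimal: {B, D}⁺ = {B, D}; {A, D}⁺ = {A, D}; {A, B}⁺ = {A, B} — none reach the full schema.

{G}; {A, C}; {B, F}; {C, F}; {A, B, D}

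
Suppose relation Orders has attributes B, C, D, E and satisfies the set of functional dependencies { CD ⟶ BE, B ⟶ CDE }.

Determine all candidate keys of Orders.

{B}⁺: B→CDE adds C, D, E → {B, C, D, E}.
{C, D}⁺: CD→BE adds B, E → {B, C, D, E}. Minimal: {D}⁺ = {D}; {C}⁺ = {C} — none reach the full schema.
Any other superkey contains one of these as a subset, so there are no further candidate keys.

(B), (C, D)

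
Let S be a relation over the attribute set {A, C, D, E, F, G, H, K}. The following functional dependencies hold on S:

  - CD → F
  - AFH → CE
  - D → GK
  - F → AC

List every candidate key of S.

{C, D, H}, {D, F, H}

{C, D, H}⁺: CD→F adds F; D→GK adds G, K; F→AC adds A; AFH→CE adds E → {A, C, D, E, F, G, H, K}. Minimal: {D, H}⁺ = {D, G, H, K}; {C, H}⁺ = {C, H}; {C, D}⁺ = {A, C, D, F, G, K} — none reach the full schema.
{D, F, H}⁺: D→GK adds G, K; F→AC adds A, C; AFH→CE adds E → {A, C, D, E, F, G, H, K}. Minimal: {F, H}⁺ = {A, C, E, F, H}; {D, H}⁺ = {D, G, H, K}; {D, F}⁺ = {A, C, D, F, G, K} — none reach the full schema.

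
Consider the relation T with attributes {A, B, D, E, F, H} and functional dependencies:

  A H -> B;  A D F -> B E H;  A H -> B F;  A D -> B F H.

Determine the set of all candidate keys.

Attributes A, D never appear on any right-hand side, so every candidate key must contain {A, D}.
{A, D}⁺ = {A, B, D, E, F, H}, which is all of the schema, so {A, D} is the only candidate key.

AD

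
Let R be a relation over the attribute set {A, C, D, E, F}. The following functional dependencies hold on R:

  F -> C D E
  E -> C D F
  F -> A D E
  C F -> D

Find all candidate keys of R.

{E}; {F}

{E}⁺: E→CDF adds C, D, F; F→ADE adds A → {A, C, D, E, F}.
{F}⁺: F→CDE adds C, D, E; F→ADE adds A → {A, C, D, E, F}.
Any other superkey contains one of these as a subset, so there are no further candidate keys.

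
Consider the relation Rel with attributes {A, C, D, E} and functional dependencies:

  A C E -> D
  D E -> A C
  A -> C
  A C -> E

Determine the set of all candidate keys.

{A}⁺: A→C adds C; AC→E adds E; ACE→D adds D → {A, C, D, E}.
{D, E}⁺: DE→AC adds A, C → {A, C, D, E}.
Any other superkey contains one of these as a subset, so there are no further candidate keys.

(A), (D, E)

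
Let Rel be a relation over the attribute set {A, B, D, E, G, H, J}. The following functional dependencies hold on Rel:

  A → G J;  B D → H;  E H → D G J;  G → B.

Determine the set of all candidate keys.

Attributes A, E never appear on any right-hand side, so every candidate key must contain {A, E}.
{A, E}⁺ = {A, B, E, G, J}, which is not all of the schema, so we must add further attributes.
{A, D, E}⁺: A→GJ adds G, J; G→B adds B; BD→H adds H → {A, B, D, E, G, H, J}. Minimal: {D, E}⁺ = {D, E}; {A, E}⁺ = {A, B, E, G, J}; {A, D}⁺ = {A, B, D, G, H, J} — none reach the full schema.
{A, E, H}⁺: A→GJ adds G, J; EH→DGJ adds D; G→B adds B → {A, B, D, E, G, H, J}. Minimal: {E, H}⁺ = {B, D, E, G, H, J}; {A, H}⁺ = {A, B, G, H, J}; {A, E}⁺ = {A, B, E, G, J} — none reach the full schema.

{A, D, E}, {A, E, H}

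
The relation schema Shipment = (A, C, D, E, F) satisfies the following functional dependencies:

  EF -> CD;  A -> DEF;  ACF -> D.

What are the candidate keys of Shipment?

Attribute A never appears on the right-hand side of any dependency, so A must belong to every candidate key.
{A}⁺ = {A, C, D, E, F}, which is all of the schema, so {A} is the only candidate key.

A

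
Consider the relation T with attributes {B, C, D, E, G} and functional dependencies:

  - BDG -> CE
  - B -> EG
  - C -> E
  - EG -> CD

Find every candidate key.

Attribute B never appears on the right-hand side of any dependency, so B must belong to every candidate key.
{B}⁺ = {B, C, D, E, G}, which is all of the schema, so {B} is the only candidate key.

B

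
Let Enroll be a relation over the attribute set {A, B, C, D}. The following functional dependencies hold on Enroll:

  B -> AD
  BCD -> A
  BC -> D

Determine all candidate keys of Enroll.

BC

Attributes B, C never appear on any right-hand side, so every candidate key must contain {B, C}.
{B, C}⁺ = {A, B, C, D}, which is all of the schema, so {B, C} is the only candidate key.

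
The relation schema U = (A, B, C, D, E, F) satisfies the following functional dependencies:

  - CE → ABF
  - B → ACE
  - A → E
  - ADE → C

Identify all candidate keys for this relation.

(A, D), (B, D), (C, D, E)

Attribute D never appears on the right-hand side of any dependency, so D must belong to every candidate key.
{D}⁺ = {D}, which is not all of the schema, so we must add further attributes.
{A, D}⁺: A→E adds E; ADE→C adds C; CE→ABF adds B, F → {A, B, C, D, E, F}. Minimal: {D}⁺ = {D}; {A}⁺ = {A, E} — none reach the full schema.
{B, D}⁺: B→ACE adds A, C, E; CE→ABF adds F → {A, B, C, D, E, F}. Minimal: {D}⁺ = {D}; {B}⁺ = {A, B, C, E, F} — none reach the full schema.
{C, D, E}⁺: CE→ABF adds A, B, F → {A, B, C, D, E, F}. Minimal: {D, E}⁺ = {D, E}; {C, E}⁺ = {A, B, C, E, F}; {C, D}⁺ = {C, D} — none reach the full schema.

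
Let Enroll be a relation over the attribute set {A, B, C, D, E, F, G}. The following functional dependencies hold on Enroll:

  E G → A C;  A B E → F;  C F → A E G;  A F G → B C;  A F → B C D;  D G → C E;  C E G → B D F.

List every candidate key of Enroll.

{A, F}⁺: AF→BCD adds B, C, D; CF→AEG adds E, G → {A, B, C, D, E, F, G}. Minimal: {F}⁺ = {F}; {A}⁺ = {A} — none reach the full schema.
{C, F}⁺: CF→AEG adds A, E, G; AFG→BC adds B; AF→BCD adds D → {A, B, C, D, E, F, G}. Minimal: {F}⁺ = {F}; {C}⁺ = {C} — none reach the full schema.
{D, G}⁺: DG→CE adds C, E; CEG→BDF adds B, F; EG→AC adds A → {A, B, C, D, E, F, G}. Minimal: {G}⁺ = {G}; {D}⁺ = {D} — none reach the full schema.
{E, G}⁺: EG→AC adds A, C; CEG→BDF adds B, D, F → {A, B, C, D, E, F, G}. Minimal: {G}⁺ = {G}; {E}⁺ = {E} — none reach the full schema.
{A, B, E}⁺: ABE→F adds F; AF→BCD adds C, D; CF→AEG adds G → {A, B, C, D, E, F, G}. Minimal: {B, E}⁺ = {B, E}; {A, E}⁺ = {A, E}; {A, B}⁺ = {A, B} — none reach the full schema.
Any other superkey contains one of these as a subset, so there are no further candidate keys.

{A, F}, {C, F}, {D, G}, {E, G}, {A, B, E}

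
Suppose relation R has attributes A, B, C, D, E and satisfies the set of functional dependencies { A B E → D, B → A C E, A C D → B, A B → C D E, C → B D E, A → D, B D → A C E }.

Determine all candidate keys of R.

{B}⁺: B→ACE adds A, C, E; AB→CDE adds D → {A, B, C, D, E}.
{C}⁺: C→BDE adds B, D, E; BD→ACE adds A → {A, B, C, D, E}.
Any other superkey contains one of these as a subset, so there are no further candidate keys.

{B}, {C}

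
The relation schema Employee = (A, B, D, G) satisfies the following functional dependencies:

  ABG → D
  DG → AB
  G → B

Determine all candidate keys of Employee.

(A, G); (D, G)

Attribute G never appears on the right-hand side of any dependency, so G must belong to every candidate key.
{G}⁺ = {B, G}, which is not all of the schema, so we must add further attributes.
{A, G}⁺: G→B adds B; ABG→D adds D → {A, B, D, G}. Minimal: {G}⁺ = {B, G}; {A}⁺ = {A} — none reach the full schema.
{D, G}⁺: DG→AB adds A, B → {A, B, D, G}. Minimal: {G}⁺ = {B, G}; {D}⁺ = {D} — none reach the full schema.
Any other superkey contains one of these as a subset, so there are no further candidate keys.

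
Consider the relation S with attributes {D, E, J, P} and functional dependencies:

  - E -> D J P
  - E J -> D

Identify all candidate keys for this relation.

Attribute E never appears on the right-hand side of any dependency, so E must belong to every candidate key.
{E}⁺ = {D, E, J, P}, which is all of the schema, so {E} is the only candidate key.

E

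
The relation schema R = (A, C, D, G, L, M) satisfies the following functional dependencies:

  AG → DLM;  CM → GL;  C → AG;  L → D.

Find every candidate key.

(C)

Attribute C never appears on the right-hand side of any dependency, so C must belong to every candidate key.
{C}⁺ = {A, C, D, G, L, M}, which is all of the schema, so {C} is the only candidate key.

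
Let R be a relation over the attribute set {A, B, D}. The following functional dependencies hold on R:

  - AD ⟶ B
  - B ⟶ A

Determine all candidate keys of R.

Attribute D never appears on the right-hand side of any dependency, so D must belong to every candidate key.
{D}⁺ = {D}, which is not all of the schema, so we must add further attributes.
{A, D}⁺: AD→B adds B → {A, B, D}.
{B, D}⁺: B→A adds A → {A, B, D}.

{A, D}, {B, D}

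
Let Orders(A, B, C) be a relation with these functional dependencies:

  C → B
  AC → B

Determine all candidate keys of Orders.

{A, C}⁺: C→B adds B → {A, B, C}. Minimal: {C}⁺ = {B, C}; {A}⁺ = {A} — none reach the full schema.

(A, C)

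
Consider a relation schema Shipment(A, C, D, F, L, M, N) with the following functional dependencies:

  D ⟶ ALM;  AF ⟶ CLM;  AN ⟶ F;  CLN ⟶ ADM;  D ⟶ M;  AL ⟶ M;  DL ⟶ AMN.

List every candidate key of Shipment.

{D}⁺: D→ALM adds A, L, M; DL→AMN adds N; AN→F adds F; AF→CLM adds C → {A, C, D, F, L, M, N}.
{A, N}⁺: AN→F adds F; AF→CLM adds C, L, M; CLN→ADM adds D → {A, C, D, F, L, M, N}. Minimal: {N}⁺ = {N}; {A}⁺ = {A} — none reach the full schema.
{C, L, N}⁺: CLN→ADM adds A, D, M; AN→F adds F → {A, C, D, F, L, M, N}. Minimal: {L, N}⁺ = {L, N}; {C, N}⁺ = {C, N}; {C, L}⁺ = {C, L} — none reach the full schema.

(D), (A, N), (C, L, N)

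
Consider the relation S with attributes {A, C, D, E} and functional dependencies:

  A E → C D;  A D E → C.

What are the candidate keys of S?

Attributes A, E never appear on any right-hand side, so every candidate key must contain {A, E}.
{A, E}⁺ = {A, C, D, E}, which is all of the schema, so {A, E} is the only candidate key.

AE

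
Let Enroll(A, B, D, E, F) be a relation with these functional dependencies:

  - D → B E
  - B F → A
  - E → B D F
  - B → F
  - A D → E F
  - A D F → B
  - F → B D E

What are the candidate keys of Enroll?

B, D, E, F

{B}⁺: B→F adds F; F→BDE adds D, E; BF→A adds A → {A, B, D, E, F}.
{D}⁺: D→BE adds B, E; E→BDF adds F; BF→A adds A → {A, B, D, E, F}.
{E}⁺: E→BDF adds B, D, F; BF→A adds A → {A, B, D, E, F}.
{F}⁺: F→BDE adds B, D, E; BF→A adds A → {A, B, D, E, F}.
Any other superkey contains one of these as a subset, so there are no further candidate keys.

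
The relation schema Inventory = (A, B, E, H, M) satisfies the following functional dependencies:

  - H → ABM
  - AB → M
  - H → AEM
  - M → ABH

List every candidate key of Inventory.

{H}⁺: H→ABM adds A, B, M; H→AEM adds E → {A, B, E, H, M}.
{M}⁺: M→ABH adds A, B, H; H→AEM adds E → {A, B, E, H, M}.
{A, B}⁺: AB→M adds M; M→ABH adds H; H→AEM adds E → {A, B, E, H, M}. Minimal: {B}⁺ = {B}; {A}⁺ = {A} — none reach the full schema.
Any other superkey contains one of these as a subset, so there are no further candidate keys.

H; M; AB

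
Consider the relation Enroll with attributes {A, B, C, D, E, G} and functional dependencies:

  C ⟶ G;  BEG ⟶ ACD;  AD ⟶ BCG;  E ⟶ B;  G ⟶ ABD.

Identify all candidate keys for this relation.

{C, E}⁺: C→G adds G; E→B adds B; G→ABD adds A, D → {A, B, C, D, E, G}. Minimal: {E}⁺ = {B, E}; {C}⁺ = {A, B, C, D, G} — none reach the full schema.
{E, G}⁺: E→B adds B; G→ABD adds A, D; BEG→ACD adds C → {A, B, C, D, E, G}. Minimal: {G}⁺ = {A, B, C, D, G}; {E}⁺ = {B, E} — none reach the full schema.
{A, D, E}⁺: AD→BCG adds B, C, G → {A, B, C, D, E, G}. Minimal: {D, E}⁺ = {B, D, E}; {A, E}⁺ = {A, B, E}; {A, D}⁺ = {A, B, C, D, G} — none reach the full schema.
Any other superkey contains one of these as a subset, so there are no further candidate keys.

{C, E}, {E, G}, {A, D, E}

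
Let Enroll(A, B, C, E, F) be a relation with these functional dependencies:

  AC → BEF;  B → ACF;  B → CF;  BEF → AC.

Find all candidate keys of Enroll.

B, AC

{B}⁺: B→ACF adds A, C, F; AC→BEF adds E → {A, B, C, E, F}.
{A, C}⁺: AC→BEF adds B, E, F → {A, B, C, E, F}. Minimal: {C}⁺ = {C}; {A}⁺ = {A} — none reach the full schema.
Any other superkey contains one of these as a subset, so there are no further candidate keys.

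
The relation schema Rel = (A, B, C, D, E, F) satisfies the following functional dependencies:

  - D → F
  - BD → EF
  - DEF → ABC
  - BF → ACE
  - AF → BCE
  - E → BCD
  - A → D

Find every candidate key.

{A}⁺: A→D adds D; D→F adds F; AF→BCE adds B, C, E → {A, B, C, D, E, F}.
{E}⁺: E→BCD adds B, C, D; D→F adds F; DEF→ABC adds A → {A, B, C, D, E, F}.
{B, D}⁺: D→F adds F; BD→EF adds E; DEF→ABC adds A, C → {A, B, C, D, E, F}. Minimal: {D}⁺ = {D, F}; {B}⁺ = {B} — none reach the full schema.
{B, F}⁺: BF→ACE adds A, C, E; E→BCD adds D → {A, B, C, D, E, F}. Minimal: {F}⁺ = {F}; {B}⁺ = {B} — none reach the full schema.

A; E; BD; BF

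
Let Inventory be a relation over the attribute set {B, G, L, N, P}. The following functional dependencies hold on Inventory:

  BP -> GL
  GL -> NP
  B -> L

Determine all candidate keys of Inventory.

{B, G}, {B, P}

Attribute B never appears on the right-hand side of any dependency, so B must belong to every candidate key.
{B}⁺ = {B, L}, which is not all of the schema, so we must add further attributes.
{B, G}⁺: B→L adds L; GL→NP adds N, P → {B, G, L, N, P}.
{B, P}⁺: BP→GL adds G, L; GL→NP adds N → {B, G, L, N, P}.
Any other superkey contains one of these as a subset, so there are no further candidate keys.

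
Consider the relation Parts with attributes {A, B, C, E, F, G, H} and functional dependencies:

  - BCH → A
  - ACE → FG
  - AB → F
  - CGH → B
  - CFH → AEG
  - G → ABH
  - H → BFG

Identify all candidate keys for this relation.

Attribute C never appears on the right-hand side of any dependency, so C must belong to every candidate key.
{C}⁺ = {C}, which is not all of the schema, so we must add further attributes.
{C, G}⁺: G→ABH adds A, B, H; H→BFG adds F; CFH→AEG adds E → {A, B, C, E, F, G, H}. Minimal: {G}⁺ = {A, B, F, G, H}; {C}⁺ = {C} — none reach the full schema.
{C, H}⁺: H→BFG adds B, F, G; BCH→A adds A; CFH→AEG adds E → {A, B, C, E, F, G, H}. Minimal: {H}⁺ = {A, B, F, G, H}; {C}⁺ = {C} — none reach the full schema.
{A, C, E}⁺: ACE→FG adds F, G; G→ABH adds B, H → {A, B, C, E, F, G, H}. Minimal: {C, E}⁺ = {C, E}; {A, E}⁺ = {A, E}; {A, C}⁺ = {A, C} — none reach the full schema.

(C, G), (C, H), (A, C, E)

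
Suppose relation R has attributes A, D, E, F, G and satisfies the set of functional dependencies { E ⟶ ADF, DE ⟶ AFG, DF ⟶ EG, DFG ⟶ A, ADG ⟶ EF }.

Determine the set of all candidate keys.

{E}, {D, F}, {A, D, G}

{E}⁺: E→ADF adds A, D, F; DE→AFG adds G → {A, D, E, F, G}.
{D, F}⁺: DF→EG adds E, G; DFG→A adds A → {A, D, E, F, G}. Minimal: {F}⁺ = {F}; {D}⁺ = {D} — none reach the full schema.
{A, D, G}⁺: ADG→EF adds E, F → {A, D, E, F, G}. Minimal: {D, G}⁺ = {D, G}; {A, G}⁺ = {A, G}; {A, D}⁺ = {A, D} — none reach the full schema.
Any other superkey contains one of these as a subset, so there are no further candidate keys.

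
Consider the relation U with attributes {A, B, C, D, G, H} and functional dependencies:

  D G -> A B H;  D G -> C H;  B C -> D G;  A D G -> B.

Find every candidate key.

(B, C), (D, G)

{B, C}⁺: BC→DG adds D, G; DG→ABH adds A, H → {A, B, C, D, G, H}.
{D, G}⁺: DG→ABH adds A, B, H; DG→CH adds C → {A, B, C, D, G, H}.
Any other superkey contains one of these as a subset, so there are no further candidate keys.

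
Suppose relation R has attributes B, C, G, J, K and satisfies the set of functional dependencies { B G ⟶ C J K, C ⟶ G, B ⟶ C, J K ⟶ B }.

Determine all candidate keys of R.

(B), (J, K)

{B}⁺: B→C adds C; C→G adds G; BG→CJK adds J, K → {B, C, G, J, K}.
{J, K}⁺: JK→B adds B; B→C adds C; C→G adds G → {B, C, G, J, K}. Minimal: {K}⁺ = {K}; {J}⁺ = {J} — none reach the full schema.
Any other superkey contains one of these as a subset, so there are no further candidate keys.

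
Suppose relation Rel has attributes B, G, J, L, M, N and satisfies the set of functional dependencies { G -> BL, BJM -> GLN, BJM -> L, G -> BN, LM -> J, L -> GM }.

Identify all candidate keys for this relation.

G; L; BJM

{G}⁺: G→BL adds B, L; G→BN adds N; L→GM adds M; LM→J adds J → {B, G, J, L, M, N}.
{L}⁺: L→GM adds G, M; G→BL adds B; G→BN adds N; LM→J adds J → {B, G, J, L, M, N}.
{B, J, M}⁺: BJM→GLN adds G, L, N → {B, G, J, L, M, N}. Minimal: {J, M}⁺ = {J, M}; {B, M}⁺ = {B, M}; {B, J}⁺ = {B, J} — none reach the full schema.
Any other superkey contains one of these as a subset, so there are no further candidate keys.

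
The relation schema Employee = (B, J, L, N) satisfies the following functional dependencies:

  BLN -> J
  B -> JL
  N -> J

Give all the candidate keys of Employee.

Attributes B, N never appear on any right-hand side, so every candidate key must contain {B, N}.
{B, N}⁺ = {B, J, L, N}, which is all of the schema, so {B, N} is the only candidate key.

BN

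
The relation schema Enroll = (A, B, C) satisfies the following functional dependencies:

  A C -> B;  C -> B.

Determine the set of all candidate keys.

Attributes A, C never appear on any right-hand side, so every candidate key must contain {A, C}.
{A, C}⁺ = {A, B, C}, which is all of the schema, so {A, C} is the only candidate key.

(A, C)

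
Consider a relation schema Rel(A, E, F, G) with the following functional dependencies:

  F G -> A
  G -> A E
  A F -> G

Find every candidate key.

Attribute F never appears on the right-hand side of any dependency, so F must belong to every candidate key.
{F}⁺ = {F}, which is not all of the schema, so we must add further attributes.
{A, F}⁺: AF→G adds G; G→AE adds E → {A, E, F, G}. Minimal: {F}⁺ = {F}; {A}⁺ = {A} — none reach the full schema.
{F, G}⁺: FG→A adds A; G→AE adds E → {A, E, F, G}. Minimal: {G}⁺ = {A, E, G}; {F}⁺ = {F} — none reach the full schema.

AF, FG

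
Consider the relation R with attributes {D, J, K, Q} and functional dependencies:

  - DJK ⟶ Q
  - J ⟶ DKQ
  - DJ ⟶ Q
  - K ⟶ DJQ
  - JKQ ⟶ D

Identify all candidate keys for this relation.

{J}; {K}

{J}⁺: J→DKQ adds D, K, Q → {D, J, K, Q}.
{K}⁺: K→DJQ adds D, J, Q → {D, J, K, Q}.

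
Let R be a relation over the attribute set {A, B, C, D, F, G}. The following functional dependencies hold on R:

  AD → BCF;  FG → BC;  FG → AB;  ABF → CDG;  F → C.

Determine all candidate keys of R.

{A, D}, {F, G}, {A, B, F}

{A, D}⁺: AD→BCF adds B, C, F; ABF→CDG adds G → {A, B, C, D, F, G}. Minimal: {D}⁺ = {D}; {A}⁺ = {A} — none reach the full schema.
{F, G}⁺: FG→BC adds B, C; FG→AB adds A; ABF→CDG adds D → {A, B, C, D, F, G}. Minimal: {G}⁺ = {G}; {F}⁺ = {C, F} — none reach the full schema.
{A, B, F}⁺: ABF→CDG adds C, D, G → {A, B, C, D, F, G}. Minimal: {B, F}⁺ = {B, C, F}; {A, F}⁺ = {A, C, F}; {A, B}⁺ = {A, B} — none reach the full schema.
Any other superkey contains one of these as a subset, so there are no further candidate keys.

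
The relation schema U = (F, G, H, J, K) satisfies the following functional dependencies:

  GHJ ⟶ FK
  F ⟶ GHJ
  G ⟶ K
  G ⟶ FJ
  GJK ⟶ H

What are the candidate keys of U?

(F), (G)

{F}⁺: F→GHJ adds G, H, J; G→K adds K → {F, G, H, J, K}.
{G}⁺: G→K adds K; G→FJ adds F, J; GJK→H adds H → {F, G, H, J, K}.
Any other superkey contains one of these as a subset, so there are no further candidate keys.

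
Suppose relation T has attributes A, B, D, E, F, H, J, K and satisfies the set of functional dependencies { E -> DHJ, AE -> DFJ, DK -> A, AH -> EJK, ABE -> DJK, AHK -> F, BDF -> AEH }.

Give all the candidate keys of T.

Attribute B never appears on the right-hand side of any dependency, so B must belong to every candidate key.
{B}⁺ = {B}, which is not all of the schema, so we must add further attributes.
{A, B, E}⁺: E→DHJ adds D, H, J; AE→DFJ adds F; AH→EJK adds K → {A, B, D, E, F, H, J, K}.
{A, B, H}⁺: AH→EJK adds E, J, K; ABE→DJK adds D; AHK→F adds F → {A, B, D, E, F, H, J, K}.
{B, D, F}⁺: BDF→AEH adds A, E, H; E→DHJ adds J; AH→EJK adds K → {A, B, D, E, F, H, J, K}.
{B, E, F}⁺: E→DHJ adds D, H, J; BDF→AEH adds A; AH→EJK adds K → {A, B, D, E, F, H, J, K}.
{B, E, K}⁺: E→DHJ adds D, H, J; DK→A adds A; AHK→F adds F → {A, B, D, E, F, H, J, K}.
{B, D, H, K}⁺: DK→A adds A; AH→EJK adds E, J; AHK→F adds F → {A, B, D, E, F, H, J, K}.
Any other superkey contains one of these as a subset, so there are no further candidate keys.

(A, B, E), (A, B, H), (B, D, F), (B, E, F), (B, E, K), (B, D, H, K)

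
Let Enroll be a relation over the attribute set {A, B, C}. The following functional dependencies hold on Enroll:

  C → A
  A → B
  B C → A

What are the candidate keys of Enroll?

{C}

Attribute C never appears on the right-hand side of any dependency, so C must belong to every candidate key.
{C}⁺ = {A, B, C}, which is all of the schema, so {C} is the only candidate key.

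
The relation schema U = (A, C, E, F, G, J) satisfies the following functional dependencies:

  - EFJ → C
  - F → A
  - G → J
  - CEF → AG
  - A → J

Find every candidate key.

Attributes E, F never appear on any right-hand side, so every candidate key must contain {E, F}.
{E, F}⁺ = {A, C, E, F, G, J}, which is all of the schema, so {E, F} is the only candidate key.

EF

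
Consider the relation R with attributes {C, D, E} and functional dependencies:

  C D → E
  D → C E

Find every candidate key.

{D}⁺: D→CE adds C, E → {C, D, E}.
No other minimal superkey exists.

(D)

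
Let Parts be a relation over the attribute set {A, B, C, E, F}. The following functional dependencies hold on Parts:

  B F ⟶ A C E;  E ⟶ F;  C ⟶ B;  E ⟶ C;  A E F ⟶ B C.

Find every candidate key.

{E}⁺: E→F adds F; E→C adds C; C→B adds B; BF→ACE adds A → {A, B, C, E, F}.
{B, F}⁺: BF→ACE adds A, C, E → {A, B, C, E, F}. Minimal: {F}⁺ = {F}; {B}⁺ = {B} — none reach the full schema.
{C, F}⁺: C→B adds B; BF→ACE adds A, E → {A, B, C, E, F}. Minimal: {F}⁺ = {F}; {C}⁺ = {B, C} — none reach the full schema.
Any other superkey contains one of these as a subset, so there are no further candidate keys.

{E}; {B, F}; {C, F}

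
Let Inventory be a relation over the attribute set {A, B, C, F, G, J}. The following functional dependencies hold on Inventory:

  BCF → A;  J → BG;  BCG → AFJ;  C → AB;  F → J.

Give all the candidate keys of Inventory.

(C, F), (C, G), (C, J)

Attribute C never appears on the right-hand side of any dependency, so C must belong to every candidate key.
{C}⁺ = {A, B, C}, which is not all of the schema, so we must add further attributes.
{C, F}⁺: C→AB adds A, B; F→J adds J; J→BG adds G → {A, B, C, F, G, J}. Minimal: {F}⁺ = {B, F, G, J}; {C}⁺ = {A, B, C} — none reach the full schema.
{C, G}⁺: C→AB adds A, B; BCG→AFJ adds F, J → {A, B, C, F, G, J}. Minimal: {G}⁺ = {G}; {C}⁺ = {A, B, C} — none reach the full schema.
{C, J}⁺: J→BG adds B, G; BCG→AFJ adds A, F → {A, B, C, F, G, J}. Minimal: {J}⁺ = {B, G, J}; {C}⁺ = {A, B, C} — none reach the full schema.
Any other superkey contains one of these as a subset, so there are no further candidate keys.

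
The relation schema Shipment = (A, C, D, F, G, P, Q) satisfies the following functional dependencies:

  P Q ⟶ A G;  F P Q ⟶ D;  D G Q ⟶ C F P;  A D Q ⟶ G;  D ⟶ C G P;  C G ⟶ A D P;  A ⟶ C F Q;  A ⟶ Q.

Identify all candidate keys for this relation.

(D), (A, G), (A, P), (C, G), (P, Q)

{D}⁺: D→CGP adds C, G, P; CG→ADP adds A; A→CFQ adds F, Q → {A, C, D, F, G, P, Q}.
{A, G}⁺: A→CFQ adds C, F, Q; CG→ADP adds D, P → {A, C, D, F, G, P, Q}. Minimal: {G}⁺ = {G}; {A}⁺ = {A, C, F, Q} — none reach the full schema.
{A, P}⁺: A→CFQ adds C, F, Q; PQ→AG adds G; FPQ→D adds D → {A, C, D, F, G, P, Q}. Minimal: {P}⁺ = {P}; {A}⁺ = {A, C, F, Q} — none reach the full schema.
{C, G}⁺: CG→ADP adds A, D, P; A→CFQ adds F, Q → {A, C, D, F, G, P, Q}. Minimal: {G}⁺ = {G}; {C}⁺ = {C} — none reach the full schema.
{P, Q}⁺: PQ→AG adds A, G; A→CFQ adds C, F; FPQ→D adds D → {A, C, D, F, G, P, Q}. Minimal: {Q}⁺ = {Q}; {P}⁺ = {P} — none reach the full schema.
Any other superkey contains one of these as a subset, so there are no further candidate keys.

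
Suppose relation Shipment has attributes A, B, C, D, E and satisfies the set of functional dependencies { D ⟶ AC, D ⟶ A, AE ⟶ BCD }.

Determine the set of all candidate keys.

Attribute E never appears on the right-hand side of any dependency, so E must belong to every candidate key.
{E}⁺ = {E}, which is not all of the schema, so we must add further attributes.
{A, E}⁺: AE→BCD adds B, C, D → {A, B, C, D, E}. Minimal: {E}⁺ = {E}; {A}⁺ = {A} — none reach the full schema.
{D, E}⁺: D→AC adds A, C; AE→BCD adds B → {A, B, C, D, E}. Minimal: {E}⁺ = {E}; {D}⁺ = {A, C, D} — none reach the full schema.

{A, E}, {D, E}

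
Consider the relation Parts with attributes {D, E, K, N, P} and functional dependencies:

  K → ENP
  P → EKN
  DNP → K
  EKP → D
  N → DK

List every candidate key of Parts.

{K}; {N}; {P}

{K}⁺: K→ENP adds E, N, P; EKP→D adds D → {D, E, K, N, P}.
{N}⁺: N→DK adds D, K; K→ENP adds E, P → {D, E, K, N, P}.
{P}⁺: P→EKN adds E, K, N; EKP→D adds D → {D, E, K, N, P}.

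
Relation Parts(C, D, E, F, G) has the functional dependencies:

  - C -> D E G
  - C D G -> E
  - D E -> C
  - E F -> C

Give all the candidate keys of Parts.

Attribute F never appears on the right-hand side of any dependency, so F must belong to every candidate key.
{F}⁺ = {F}, which is not all of the schema, so we must add further attributes.
{C, F}⁺: C→DEG adds D, E, G → {C, D, E, F, G}. Minimal: {F}⁺ = {F}; {C}⁺ = {C, D, E, G} — none reach the full schema.
{E, F}⁺: EF→C adds C; C→DEG adds D, G → {C, D, E, F, G}. Minimal: {F}⁺ = {F}; {E}⁺ = {E} — none reach the full schema.

(C, F), (E, F)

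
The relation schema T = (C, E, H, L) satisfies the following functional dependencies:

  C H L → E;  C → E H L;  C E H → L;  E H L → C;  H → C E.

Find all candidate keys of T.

{C}⁺: C→EHL adds E, H, L → {C, E, H, L}.
{H}⁺: H→CE adds C, E; C→EHL adds L → {C, E, H, L}.

{C}; {H}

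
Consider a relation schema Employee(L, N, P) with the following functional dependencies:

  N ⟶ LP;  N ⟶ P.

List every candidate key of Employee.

Attribute N never appears on the right-hand side of any dependency, so N must belong to every candidate key.
{N}⁺ = {L, N, P}, which is all of the schema, so {N} is the only candidate key.

(N)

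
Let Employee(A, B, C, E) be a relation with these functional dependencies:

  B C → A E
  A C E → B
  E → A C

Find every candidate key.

{E}⁺: E→AC adds A, C; ACE→B adds B → {A, B, C, E}.
{B, C}⁺: BC→AE adds A, E → {A, B, C, E}. Minimal: {C}⁺ = {C}; {B}⁺ = {B} — none reach the full schema.
Any other superkey contains one of these as a subset, so there are no further candidate keys.

{E}, {B, C}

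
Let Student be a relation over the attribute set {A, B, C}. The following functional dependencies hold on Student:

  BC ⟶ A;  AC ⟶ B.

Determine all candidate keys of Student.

{A, C}, {B, C}

Attribute C never appears on the right-hand side of any dependency, so C must belong to every candidate key.
{C}⁺ = {C}, which is not all of the schema, so we must add further attributes.
{A, C}⁺: AC→B adds B → {A, B, C}. Minimal: {C}⁺ = {C}; {A}⁺ = {A} — none reach the full schema.
{B, C}⁺: BC→A adds A → {A, B, C}. Minimal: {C}⁺ = {C}; {B}⁺ = {B} — none reach the full schema.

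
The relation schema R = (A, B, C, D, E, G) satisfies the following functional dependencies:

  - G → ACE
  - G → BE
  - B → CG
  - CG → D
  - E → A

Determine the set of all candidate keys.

{B}⁺: B→CG adds C, G; CG→D adds D; G→ACE adds A, E → {A, B, C, D, E, G}.
{G}⁺: G→ACE adds A, C, E; G→BE adds B; CG→D adds D → {A, B, C, D, E, G}.
Any other superkey contains one of these as a subset, so there are no further candidate keys.

(B), (G)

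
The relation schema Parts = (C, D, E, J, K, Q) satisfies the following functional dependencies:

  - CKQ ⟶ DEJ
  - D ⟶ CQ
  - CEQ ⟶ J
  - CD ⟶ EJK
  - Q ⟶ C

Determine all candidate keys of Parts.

D; KQ

{D}⁺: D→CQ adds C, Q; CD→EJK adds E, J, K → {C, D, E, J, K, Q}.
{K, Q}⁺: Q→C adds C; CKQ→DEJ adds D, E, J → {C, D, E, J, K, Q}.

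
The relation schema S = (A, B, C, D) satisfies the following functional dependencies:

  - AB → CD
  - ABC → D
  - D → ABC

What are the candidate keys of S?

{D}⁺: D→ABC adds A, B, C → {A, B, C, D}.
{A, B}⁺: AB→CD adds C, D → {A, B, C, D}. Minimal: {B}⁺ = {B}; {A}⁺ = {A} — none reach the full schema.

(D); (A, B)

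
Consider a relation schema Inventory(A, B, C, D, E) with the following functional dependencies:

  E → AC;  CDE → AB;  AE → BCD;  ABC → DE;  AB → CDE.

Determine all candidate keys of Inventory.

{E}; {A, B}

{E}⁺: E→AC adds A, C; AE→BCD adds B, D → {A, B, C, D, E}.
{A, B}⁺: AB→CDE adds C, D, E → {A, B, C, D, E}. Minimal: {B}⁺ = {B}; {A}⁺ = {A} — none reach the full schema.
Any other superkey contains one of these as a subset, so there are no further candidate keys.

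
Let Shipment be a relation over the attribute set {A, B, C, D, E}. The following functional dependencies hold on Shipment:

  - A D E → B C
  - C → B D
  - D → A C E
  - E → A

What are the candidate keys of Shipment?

{C}; {D}

{C}⁺: C→BD adds B, D; D→ACE adds A, E → {A, B, C, D, E}.
{D}⁺: D→ACE adds A, C, E; ADE→BC adds B → {A, B, C, D, E}.
Any other superkey contains one of these as a subset, so there are no further candidate keys.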